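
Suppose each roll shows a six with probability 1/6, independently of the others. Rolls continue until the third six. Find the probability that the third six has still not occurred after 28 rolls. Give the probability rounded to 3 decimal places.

Needing more than 28 rolls ⇔ fewer than 3 successes in the first 28. With X ~ Binomial(28, 0.166667), P(Y > 28) = P(X ≤ 2).
  k=0: C(28,0)·0.166667^0·0.833333^28 = 0.00607
  k=1: C(28,1)·0.166667^1·0.833333^27 = 0.03397
  k=2: C(28,2)·0.166667^2·0.833333^26 = 0.09172
P(X ≤ 2) = 0.13176

0.132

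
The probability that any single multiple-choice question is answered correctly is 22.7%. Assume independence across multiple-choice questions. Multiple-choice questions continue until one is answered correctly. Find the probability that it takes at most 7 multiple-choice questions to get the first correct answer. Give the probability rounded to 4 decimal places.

0.8351

Y = number of multiple-choice questions to the first success; geometric, p = 0.227.
P(Y ≤ 7) = 1 − (1−p)^7 = 1 − 0.164914 = 0.835086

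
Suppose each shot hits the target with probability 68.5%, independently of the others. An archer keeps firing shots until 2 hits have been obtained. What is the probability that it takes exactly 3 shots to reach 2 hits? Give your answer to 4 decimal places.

Y = trial on which the second success occurs; negative binomial, r=2, p=0.685.
P(Y=3) = C(2,1) · p^2 · (1−p)^1
= 2 · 0.46923 · 0.315 = 0.295612

0.2956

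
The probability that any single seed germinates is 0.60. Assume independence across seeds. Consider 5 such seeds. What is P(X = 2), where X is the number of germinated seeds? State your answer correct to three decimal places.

0.230

X ~ Binomial(n=5, p=0.60).
P(X=2) = C(5,2) · p^2 · (1−p)^3
= 10 · 0.36 · 0.064 = 0.23040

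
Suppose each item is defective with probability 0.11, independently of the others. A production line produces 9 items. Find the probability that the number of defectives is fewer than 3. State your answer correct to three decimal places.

X ~ Binomial(9, 0.11); P(X ≤ 2) = Σ C(9,k) p^k (1−p)^(9−k) over k:
  k=0: C(9,0)·0.11^0·0.89^9 = 0.35036
  k=1: C(9,1)·0.11^1·0.89^8 = 0.38972
  k=2: C(9,2)·0.11^2·0.89^7 = 0.19267
Total = 0.93275

0.933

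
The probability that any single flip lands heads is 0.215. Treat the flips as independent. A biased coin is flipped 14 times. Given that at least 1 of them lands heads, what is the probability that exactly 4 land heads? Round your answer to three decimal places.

0.197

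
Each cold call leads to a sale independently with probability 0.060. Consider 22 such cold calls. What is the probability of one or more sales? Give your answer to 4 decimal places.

0.7437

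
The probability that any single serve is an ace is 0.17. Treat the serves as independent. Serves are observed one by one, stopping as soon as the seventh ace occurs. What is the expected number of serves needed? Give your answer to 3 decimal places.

Y = total serves until the seventh success; negative binomial with r=7, p=0.17.
E[Y] = r / p = 7 / 0.17 = 41.17647

41.176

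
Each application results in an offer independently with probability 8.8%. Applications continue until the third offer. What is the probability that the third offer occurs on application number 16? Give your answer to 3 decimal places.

Y = trial on which the third success occurs; negative binomial, r=3, p=0.088.
P(Y=16) = C(15,2) · p^3 · (1−p)^13
= 105 · 0.00068147 · 0.30195 = 0.02161

0.022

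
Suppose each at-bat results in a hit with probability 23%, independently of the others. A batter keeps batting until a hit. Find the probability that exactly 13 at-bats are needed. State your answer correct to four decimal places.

0.0100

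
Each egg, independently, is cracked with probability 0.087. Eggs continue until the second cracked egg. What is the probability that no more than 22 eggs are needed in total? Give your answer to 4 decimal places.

Finishing within 22 eggs ⇔ at least 2 successes in the first 22. With X ~ Binomial(22, 0.087), P(Y ≤ 22) = 1 − P(X ≤ 1).
  k=0: C(22,0)·0.087^0·0.913^22 = 0.135007
  k=1: C(22,1)·0.087^1·0.913^21 = 0.283027
1 − 0.418035 = 0.581965

0.5820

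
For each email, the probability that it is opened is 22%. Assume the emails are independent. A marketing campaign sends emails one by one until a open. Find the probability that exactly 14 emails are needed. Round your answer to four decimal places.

0.0087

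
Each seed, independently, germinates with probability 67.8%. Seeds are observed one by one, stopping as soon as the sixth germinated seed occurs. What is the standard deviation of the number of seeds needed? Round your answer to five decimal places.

2.05009

Y = total seeds until the sixth success; negative binomial with r=6, p=0.678.
SD(Y) = √[r(1−p)/p²] = √(4.2028872) = 2.0500944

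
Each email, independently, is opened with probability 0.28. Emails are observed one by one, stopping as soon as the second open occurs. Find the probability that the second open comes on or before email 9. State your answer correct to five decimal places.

0.76601

Finishing within 9 emails ⇔ at least 2 successes in the first 9. With X ~ Binomial(9, 0.28), P(Y ≤ 9) = 1 − P(X ≤ 1).
  k=0: C(9,0)·0.28^0·0.72^9 = 0.0519987
  k=1: C(9,1)·0.28^1·0.72^8 = 0.1819954
1 − 0.2339941 = 0.7660059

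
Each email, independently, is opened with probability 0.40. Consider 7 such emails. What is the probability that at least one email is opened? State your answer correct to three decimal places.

P(at least one) = 1 − P(none) = 1 − (1 − 0.40)^7
= 1 − 0.02799 = 0.97201

0.972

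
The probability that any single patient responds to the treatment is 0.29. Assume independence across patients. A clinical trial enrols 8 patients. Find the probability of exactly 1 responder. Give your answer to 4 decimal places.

0.2110

X ~ Binomial(n=8, p=0.29).
P(X=1) = C(8,1) · p^1 · (1−p)^7
= 8 · 0.29 · 0.090951 = 0.211007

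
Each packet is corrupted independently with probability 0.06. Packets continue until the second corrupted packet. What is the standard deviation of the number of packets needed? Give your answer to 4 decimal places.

22.8522

Y = total packets until the second success; negative binomial with r=2, p=0.06.
SD(Y) = √[r(1−p)/p²] = √(522.222222) = 22.852182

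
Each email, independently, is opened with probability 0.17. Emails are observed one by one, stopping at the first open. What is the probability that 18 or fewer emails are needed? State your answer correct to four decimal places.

0.9651

Y = number of emails to the first success; geometric, p = 0.17.
P(Y ≤ 18) = 1 − (1−p)^18 = 1 − 0.034947 = 0.965053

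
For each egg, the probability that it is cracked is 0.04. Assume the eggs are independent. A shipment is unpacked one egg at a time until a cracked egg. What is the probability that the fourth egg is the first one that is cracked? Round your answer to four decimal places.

0.0354

Geometric (trials to first success), p = 0.04.
P(Y = 4) = (1−p)^3 · p = 0.88474 · 0.04 = 0.035389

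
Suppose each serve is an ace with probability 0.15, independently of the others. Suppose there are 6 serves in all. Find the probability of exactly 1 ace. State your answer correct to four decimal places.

0.3993

X ~ Binomial(n=6, p=0.15).
P(X=1) = C(6,1) · p^1 · (1−p)^5
= 6 · 0.15 · 0.44371 = 0.399335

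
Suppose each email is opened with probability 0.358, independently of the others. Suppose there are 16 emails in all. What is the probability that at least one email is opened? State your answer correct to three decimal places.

0.999

P(at least one) = 1 − P(none) = 1 − (1 − 0.358)^16
= 1 − 0.00083 = 0.99917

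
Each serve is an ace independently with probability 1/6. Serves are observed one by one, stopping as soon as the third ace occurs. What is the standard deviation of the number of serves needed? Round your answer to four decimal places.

9.4868

Y = total serves until the third success; negative binomial with r=3, p=0.166667.
SD(Y) = √[r(1−p)/p²] = √(90.000000) = 9.486833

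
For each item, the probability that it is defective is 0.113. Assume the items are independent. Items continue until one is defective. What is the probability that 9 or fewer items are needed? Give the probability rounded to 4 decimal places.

Y = number of items to the first success; geometric, p = 0.113.
P(Y ≤ 9) = 1 − (1−p)^9 = 1 − 0.339870 = 0.660130

0.6601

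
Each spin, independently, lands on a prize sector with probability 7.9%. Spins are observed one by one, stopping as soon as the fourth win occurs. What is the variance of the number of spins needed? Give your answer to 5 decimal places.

590.29002

Y = total spins until the fourth success; negative binomial with r=4, p=0.079.
Var(Y) = r(1−p)/p² = 4·0.921 / 0.079² = 590.2900176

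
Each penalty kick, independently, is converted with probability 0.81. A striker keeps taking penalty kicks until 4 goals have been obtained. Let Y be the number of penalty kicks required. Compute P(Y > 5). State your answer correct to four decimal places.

Needing more than 5 penalty kicks ⇔ fewer than 4 successes in the first 5. With X ~ Binomial(5, 0.81), P(Y > 5) = P(X ≤ 3).
  k=0: C(5,0)·0.81^0·0.19^5 = 0.000248
  k=1: C(5,1)·0.81^1·0.19^4 = 0.005278
  k=2: C(5,2)·0.81^2·0.19^3 = 0.045002
  k=3: C(5,3)·0.81^3·0.19^2 = 0.191850
P(X ≤ 3) = 0.242378

0.2424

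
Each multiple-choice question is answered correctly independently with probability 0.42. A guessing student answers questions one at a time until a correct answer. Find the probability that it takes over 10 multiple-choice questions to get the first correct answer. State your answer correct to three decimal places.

Y = number of multiple-choice questions to the first success; geometric, p = 0.42.
P(Y > 10) = P(first 10 all fail) = (1−p)^10 = 0.00431

0.004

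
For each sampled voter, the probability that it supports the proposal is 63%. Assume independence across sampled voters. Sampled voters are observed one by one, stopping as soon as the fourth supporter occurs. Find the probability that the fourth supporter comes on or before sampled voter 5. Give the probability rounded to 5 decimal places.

0.39067

Finishing within 5 sampled voters ⇔ at least 4 successes in the first 5. With X ~ Binomial(5, 0.63), P(Y ≤ 5) = 1 − P(X ≤ 3).
  k=0: C(5,0)·0.63^0·0.37^5 = 0.0069344
  k=1: C(5,1)·0.63^1·0.37^4 = 0.0590361
  k=2: C(5,2)·0.63^2·0.37^3 = 0.2010418
  k=3: C(5,3)·0.63^3·0.37^2 = 0.3423143
1 − 0.6093266 = 0.3906734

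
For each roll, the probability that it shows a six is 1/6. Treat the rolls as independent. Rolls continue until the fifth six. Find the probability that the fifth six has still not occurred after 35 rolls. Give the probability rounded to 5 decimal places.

Needing more than 35 rolls ⇔ fewer than 5 successes in the first 35. With X ~ Binomial(35, 0.166667), P(Y > 35) = P(X ≤ 4).
  k=0: C(35,0)·0.166667^0·0.833333^35 = 0.0016930
  k=1: C(35,1)·0.166667^1·0.833333^34 = 0.0118510
  k=2: C(35,2)·0.166667^2·0.833333^33 = 0.0402933
  k=3: C(35,3)·0.166667^3·0.833333^32 = 0.0886454
  k=4: C(35,4)·0.166667^4·0.833333^31 = 0.1418326
P(X ≤ 4) = 0.2843153

0.28432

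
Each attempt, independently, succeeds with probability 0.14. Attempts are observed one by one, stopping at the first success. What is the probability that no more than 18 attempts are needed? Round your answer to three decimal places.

0.934

Y = number of attempts to the first success; geometric, p = 0.14.
P(Y ≤ 18) = 1 − (1−p)^18 = 1 − 0.06622 = 0.93378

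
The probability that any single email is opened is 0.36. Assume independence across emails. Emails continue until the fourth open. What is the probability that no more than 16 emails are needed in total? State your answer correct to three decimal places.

0.883

Finishing within 16 emails ⇔ at least 4 successes in the first 16. With X ~ Binomial(16, 0.36), P(Y ≤ 16) = 1 − P(X ≤ 3).
  k=0: C(16,0)·0.36^0·0.64^16 = 0.00079
  k=1: C(16,1)·0.36^1·0.64^15 = 0.00713
  k=2: C(16,2)·0.36^2·0.64^14 = 0.03008
  k=3: C(16,3)·0.36^3·0.64^13 = 0.07897
1 − 0.11697 = 0.88303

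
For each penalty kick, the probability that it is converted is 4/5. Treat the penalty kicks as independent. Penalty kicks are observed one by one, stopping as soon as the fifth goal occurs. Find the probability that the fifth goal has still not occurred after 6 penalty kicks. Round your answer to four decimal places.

0.3446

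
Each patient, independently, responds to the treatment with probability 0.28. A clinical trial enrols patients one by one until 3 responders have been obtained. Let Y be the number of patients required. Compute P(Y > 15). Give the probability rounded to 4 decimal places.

Needing more than 15 patients ⇔ fewer than 3 successes in the first 15. With X ~ Binomial(15, 0.28), P(Y > 15) = P(X ≤ 2).
  k=0: C(15,0)·0.28^0·0.72^15 = 0.007244
  k=1: C(15,1)·0.28^1·0.72^14 = 0.042258
  k=2: C(15,2)·0.28^2·0.72^13 = 0.115034
P(X ≤ 2) = 0.164536

0.1645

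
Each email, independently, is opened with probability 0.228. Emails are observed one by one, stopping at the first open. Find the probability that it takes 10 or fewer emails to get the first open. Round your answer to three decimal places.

Y = number of emails to the first success; geometric, p = 0.228.
P(Y ≤ 10) = 1 − (1−p)^10 = 1 − 0.07519 = 0.92481

0.925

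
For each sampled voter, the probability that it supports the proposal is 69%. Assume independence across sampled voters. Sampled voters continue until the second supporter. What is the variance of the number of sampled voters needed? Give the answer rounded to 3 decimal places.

1.302

Y = total sampled voters until the second success; negative binomial with r=2, p=0.69.
Var(Y) = r(1−p)/p² = 2·0.31 / 0.69² = 1.30225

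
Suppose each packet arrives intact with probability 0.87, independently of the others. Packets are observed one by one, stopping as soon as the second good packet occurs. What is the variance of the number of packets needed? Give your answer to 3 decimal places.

0.344

Y = total packets until the second success; negative binomial with r=2, p=0.87.
Var(Y) = r(1−p)/p² = 2·0.13 / 0.87² = 0.34351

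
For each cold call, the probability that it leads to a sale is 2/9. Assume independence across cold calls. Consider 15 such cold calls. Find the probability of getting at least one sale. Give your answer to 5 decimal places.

0.97694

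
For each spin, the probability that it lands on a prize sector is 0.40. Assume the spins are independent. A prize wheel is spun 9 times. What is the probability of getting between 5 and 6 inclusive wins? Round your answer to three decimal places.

0.242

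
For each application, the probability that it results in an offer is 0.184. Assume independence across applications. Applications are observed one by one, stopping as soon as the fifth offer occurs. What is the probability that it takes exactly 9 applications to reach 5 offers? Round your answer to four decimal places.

0.0065

Y = trial on which the fifth success occurs; negative binomial, r=5, p=0.184.
P(Y=9) = C(8,4) · p^5 · (1−p)^4
= 70 · 0.00021091 · 0.44336 = 0.006546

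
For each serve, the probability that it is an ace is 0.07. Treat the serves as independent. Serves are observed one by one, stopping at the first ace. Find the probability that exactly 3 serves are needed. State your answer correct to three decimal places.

Geometric (trials to first success), p = 0.07.
P(Y = 3) = (1−p)^2 · p = 0.8649 · 0.07 = 0.06054

0.061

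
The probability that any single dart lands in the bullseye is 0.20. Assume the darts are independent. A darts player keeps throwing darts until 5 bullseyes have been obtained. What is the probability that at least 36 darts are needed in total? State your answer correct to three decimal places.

0.143

Needing more than 35 darts ⇔ fewer than 5 successes in the first 35. With X ~ Binomial(35, 0.20), P(Y > 35) = P(X ≤ 4).
  k=0: C(35,0)·0.20^0·0.80^35 = 0.00041
  k=1: C(35,1)·0.20^1·0.80^34 = 0.00355
  k=2: C(35,2)·0.20^2·0.80^33 = 0.01509
  k=3: C(35,3)·0.20^3·0.80^32 = 0.04148
  k=4: C(35,4)·0.20^4·0.80^31 = 0.08297
P(X ≤ 4) = 0.14349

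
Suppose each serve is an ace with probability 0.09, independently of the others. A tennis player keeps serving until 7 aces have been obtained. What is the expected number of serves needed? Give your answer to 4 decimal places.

77.7778

Y = total serves until the seventh success; negative binomial with r=7, p=0.09.
E[Y] = r / p = 7 / 0.09 = 77.777778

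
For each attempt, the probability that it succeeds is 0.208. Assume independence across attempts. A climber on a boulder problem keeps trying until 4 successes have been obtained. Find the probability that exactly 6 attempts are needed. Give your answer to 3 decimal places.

0.012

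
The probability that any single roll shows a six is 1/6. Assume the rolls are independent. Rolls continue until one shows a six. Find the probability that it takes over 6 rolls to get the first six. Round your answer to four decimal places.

Y = number of rolls to the first success; geometric, p = 0.166667.
P(Y > 6) = P(first 6 all fail) = (1−p)^6 = 0.334898

0.3349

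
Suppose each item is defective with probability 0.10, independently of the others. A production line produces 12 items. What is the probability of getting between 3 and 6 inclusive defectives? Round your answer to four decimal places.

X ~ Binomial(12, 0.10); P(3 ≤ X ≤ 6) = Σ C(12,k) p^k (1−p)^(12−k) over k:
  k=3: C(12,3)·0.10^3·0.90^9 = 0.085233
  k=4: C(12,4)·0.10^4·0.90^8 = 0.021308
  k=5: C(12,5)·0.10^5·0.90^7 = 0.003788
  k=6: C(12,6)·0.10^6·0.90^6 = 0.000491
Total = 0.110820

0.1108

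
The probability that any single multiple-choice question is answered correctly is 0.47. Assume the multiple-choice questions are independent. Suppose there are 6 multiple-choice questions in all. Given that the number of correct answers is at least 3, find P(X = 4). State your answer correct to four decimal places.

0.3436

X ~ Binomial(6, 0.47). Want P(X=4 | X≥3) = P(X=4) / P(X≥3).
P(X=4) = C(6,4)·0.47^4·0.53^2 = 0.205605
P(X≥3) = 1 − 0.022164 − 0.117931 − 0.261451 = 0.598453
Ratio = 0.205605 / 0.598453 = 0.343561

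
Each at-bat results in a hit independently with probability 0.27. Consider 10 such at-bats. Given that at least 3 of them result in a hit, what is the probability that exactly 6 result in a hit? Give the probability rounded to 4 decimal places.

X ~ Binomial(10, 0.27). Want P(X=6 | X≥3) = P(X=6) / P(X≥3).
P(X=6) = C(10,6)·0.27^6·0.73^4 = 0.023104
P(X≥3) = 1 − 0.042976 − 0.158953 − 0.264559 = 0.533511
Ratio = 0.023104 / 0.533511 = 0.043306

0.0433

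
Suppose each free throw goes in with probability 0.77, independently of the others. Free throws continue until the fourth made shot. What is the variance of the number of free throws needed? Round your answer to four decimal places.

1.5517

Y = total free throws until the fourth success; negative binomial with r=4, p=0.77.
Var(Y) = r(1−p)/p² = 4·0.23 / 0.77² = 1.551695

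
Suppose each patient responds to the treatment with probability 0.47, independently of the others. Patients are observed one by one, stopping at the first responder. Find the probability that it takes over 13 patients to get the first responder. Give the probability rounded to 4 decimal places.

Y = number of patients to the first success; geometric, p = 0.47.
P(Y > 13) = P(first 13 all fail) = (1−p)^13 = 0.000260

0.0003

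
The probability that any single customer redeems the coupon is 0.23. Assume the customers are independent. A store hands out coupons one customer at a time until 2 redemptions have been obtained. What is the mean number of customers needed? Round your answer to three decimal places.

8.696

Y = total customers until the second success; negative binomial with r=2, p=0.23.
E[Y] = r / p = 2 / 0.23 = 8.69565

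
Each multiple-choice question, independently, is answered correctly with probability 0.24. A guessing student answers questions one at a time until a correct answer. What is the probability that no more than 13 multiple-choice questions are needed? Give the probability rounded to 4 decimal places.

Y = number of multiple-choice questions to the first success; geometric, p = 0.24.
P(Y ≤ 13) = 1 − (1−p)^13 = 1 − 0.028221 = 0.971779

0.9718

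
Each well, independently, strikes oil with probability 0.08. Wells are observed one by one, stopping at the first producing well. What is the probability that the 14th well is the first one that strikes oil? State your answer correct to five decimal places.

0.02706

Geometric (trials to first success), p = 0.08.
P(Y = 14) = (1−p)^13 · p = 0.33825 · 0.08 = 0.0270602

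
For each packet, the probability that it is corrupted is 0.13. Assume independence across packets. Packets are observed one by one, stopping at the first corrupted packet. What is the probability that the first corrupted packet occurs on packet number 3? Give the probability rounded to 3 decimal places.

Geometric (trials to first success), p = 0.13.
P(Y = 3) = (1−p)^2 · p = 0.7569 · 0.13 = 0.09840

0.098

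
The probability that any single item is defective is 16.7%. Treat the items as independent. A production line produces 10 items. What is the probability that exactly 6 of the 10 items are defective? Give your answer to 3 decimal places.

0.002

X ~ Binomial(n=10, p=0.167).
P(X=6) = C(10,6) · p^6 · (1−p)^4
= 210 · 2.1692e-05 · 0.48148 = 0.00219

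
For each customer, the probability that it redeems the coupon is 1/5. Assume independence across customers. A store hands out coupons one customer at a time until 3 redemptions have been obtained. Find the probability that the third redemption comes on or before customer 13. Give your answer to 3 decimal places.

0.498

Finishing within 13 customers ⇔ at least 3 successes in the first 13. With X ~ Binomial(13, 0.20), P(Y ≤ 13) = 1 − P(X ≤ 2).
  k=0: C(13,0)·0.20^0·0.80^13 = 0.05498
  k=1: C(13,1)·0.20^1·0.80^12 = 0.17867
  k=2: C(13,2)·0.20^2·0.80^11 = 0.26801
1 − 0.50165 = 0.49835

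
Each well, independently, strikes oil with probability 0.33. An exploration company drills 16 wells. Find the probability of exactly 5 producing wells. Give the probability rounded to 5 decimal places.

0.20877

X ~ Binomial(n=16, p=0.33).
P(X=5) = C(16,5) · p^5 · (1−p)^11
= 4368 · 0.0039135 · 0.012213 = 0.2087734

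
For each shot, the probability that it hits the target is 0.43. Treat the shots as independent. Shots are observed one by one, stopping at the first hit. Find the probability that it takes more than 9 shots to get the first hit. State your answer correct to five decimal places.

0.00635

Y = number of shots to the first success; geometric, p = 0.43.
P(Y > 9) = P(first 9 all fail) = (1−p)^9 = 0.0063515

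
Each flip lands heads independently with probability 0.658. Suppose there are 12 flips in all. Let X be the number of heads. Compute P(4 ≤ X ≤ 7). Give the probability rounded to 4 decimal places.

X ~ Binomial(12, 0.658); P(4 ≤ X ≤ 7) = Σ C(12,k) p^k (1−p)^(12−k) over k:
  k=4: C(12,4)·0.658^4·0.342^8 = 0.017367
  k=5: C(12,5)·0.658^5·0.342^7 = 0.053461
  k=6: C(12,6)·0.658^6·0.342^6 = 0.120001
  k=7: C(12,7)·0.658^7·0.342^5 = 0.197896
Total = 0.388724

0.3887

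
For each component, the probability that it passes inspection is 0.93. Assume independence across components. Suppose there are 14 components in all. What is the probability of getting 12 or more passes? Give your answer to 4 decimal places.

X ~ Binomial(14, 0.93); P(X ≥ 12) = Σ C(14,k) p^k (1−p)^(14−k) over k:
  k=12: C(14,12)·0.93^12·0.07^2 = 0.186652
  k=13: C(14,13)·0.93^13·0.07^1 = 0.381509
  k=14: C(14,14)·0.93^14·0.07^0 = 0.362044
Total = 0.930205

0.9302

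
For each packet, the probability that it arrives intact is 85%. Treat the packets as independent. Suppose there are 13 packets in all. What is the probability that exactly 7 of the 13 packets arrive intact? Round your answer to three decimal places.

X ~ Binomial(n=13, p=0.85).
P(X=7) = C(13,7) · p^7 · (1−p)^6
= 1716 · 0.32058 · 1.1391e-05 = 0.00627

0.006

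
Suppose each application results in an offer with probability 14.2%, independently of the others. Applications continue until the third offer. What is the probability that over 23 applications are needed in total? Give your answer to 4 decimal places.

Needing more than 23 applications ⇔ fewer than 3 successes in the first 23. With X ~ Binomial(23, 0.142), P(Y > 23) = P(X ≤ 2).
  k=0: C(23,0)·0.142^0·0.858^23 = 0.029526
  k=1: C(23,1)·0.142^1·0.858^22 = 0.112392
  k=2: C(23,2)·0.142^2·0.858^21 = 0.204612
P(X ≤ 2) = 0.346530

0.3465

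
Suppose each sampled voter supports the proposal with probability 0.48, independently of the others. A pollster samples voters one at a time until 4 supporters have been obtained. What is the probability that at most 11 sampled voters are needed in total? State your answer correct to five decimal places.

0.85884

Finishing within 11 sampled voters ⇔ at least 4 successes in the first 11. With X ~ Binomial(11, 0.48), P(Y ≤ 11) = 1 − P(X ≤ 3).
  k=0: C(11,0)·0.48^0·0.52^11 = 0.0007517
  k=1: C(11,1)·0.48^1·0.52^10 = 0.0076325
  k=2: C(11,2)·0.48^2·0.52^9 = 0.0352270
  k=3: C(11,3)·0.48^3·0.52^8 = 0.0975516
1 − 0.1411628 = 0.8588372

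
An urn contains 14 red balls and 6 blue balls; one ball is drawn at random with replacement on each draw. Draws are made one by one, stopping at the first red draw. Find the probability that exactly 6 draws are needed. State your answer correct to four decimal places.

0.0017

Geometric (trials to first success), p = 0.70.
P(Y = 6) = (1−p)^5 · p = 0.00243 · 0.70 = 0.001701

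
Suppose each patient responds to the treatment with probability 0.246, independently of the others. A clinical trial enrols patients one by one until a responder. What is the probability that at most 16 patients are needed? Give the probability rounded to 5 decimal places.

0.98909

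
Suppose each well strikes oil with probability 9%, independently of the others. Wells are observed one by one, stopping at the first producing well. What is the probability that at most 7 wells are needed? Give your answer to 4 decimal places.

0.4832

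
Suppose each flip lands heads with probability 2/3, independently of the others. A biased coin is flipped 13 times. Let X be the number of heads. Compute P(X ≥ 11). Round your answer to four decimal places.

0.1387

X ~ Binomial(13, 0.666667); P(X ≥ 11) = Σ C(13,k) p^k (1−p)^(13−k) over k:
  k=11: C(13,11)·0.666667^11·0.333333^2 = 0.100196
  k=12: C(13,12)·0.666667^12·0.333333^1 = 0.033399
  k=13: C(13,13)·0.666667^13·0.333333^0 = 0.005138
Total = 0.138732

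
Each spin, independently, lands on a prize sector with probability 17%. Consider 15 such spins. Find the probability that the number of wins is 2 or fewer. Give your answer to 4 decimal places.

X ~ Binomial(15, 0.17); P(X ≤ 2) = Σ C(15,k) p^k (1−p)^(15−k) over k:
  k=0: C(15,0)·0.17^0·0.83^15 = 0.061118
  k=1: C(15,1)·0.17^1·0.83^14 = 0.187773
  k=2: C(15,2)·0.17^2·0.83^13 = 0.269217
Total = 0.518108

0.5181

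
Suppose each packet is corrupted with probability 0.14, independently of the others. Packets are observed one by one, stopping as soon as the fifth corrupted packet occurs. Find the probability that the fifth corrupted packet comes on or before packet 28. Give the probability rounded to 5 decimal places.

0.35394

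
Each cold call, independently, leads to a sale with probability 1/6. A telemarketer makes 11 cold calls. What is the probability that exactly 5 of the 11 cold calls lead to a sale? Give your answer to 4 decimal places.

X ~ Binomial(n=11, p=0.166667).
P(X=5) = C(11,5) · p^5 · (1−p)^6
= 462 · 0.0001286 · 0.3349 = 0.019897

0.0199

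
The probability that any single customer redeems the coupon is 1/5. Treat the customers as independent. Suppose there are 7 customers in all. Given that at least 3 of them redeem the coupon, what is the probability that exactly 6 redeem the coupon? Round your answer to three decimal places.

0.002

X ~ Binomial(7, 0.20). Want P(X=6 | X≥3) = P(X=6) / P(X≥3).
P(X=6) = C(7,6)·0.20^6·0.80^1 = 0.00036
P(X≥3) = 1 − 0.20972 − 0.36700 − 0.27525 = 0.14803
Ratio = 0.00036 / 0.14803 = 0.00242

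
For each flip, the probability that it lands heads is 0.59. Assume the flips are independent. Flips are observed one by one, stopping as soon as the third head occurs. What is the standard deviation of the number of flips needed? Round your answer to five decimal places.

Y = total flips until the third success; negative binomial with r=3, p=0.59.
SD(Y) = √[r(1−p)/p²] = √(3.5334674) = 1.8797520

1.87975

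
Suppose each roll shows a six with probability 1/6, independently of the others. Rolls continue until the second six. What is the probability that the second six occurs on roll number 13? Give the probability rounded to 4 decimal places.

0.0449

Y = trial on which the second success occurs; negative binomial, r=2, p=0.166667.
P(Y=13) = C(12,1) · p^2 · (1−p)^11
= 12 · 0.027778 · 0.13459 = 0.044863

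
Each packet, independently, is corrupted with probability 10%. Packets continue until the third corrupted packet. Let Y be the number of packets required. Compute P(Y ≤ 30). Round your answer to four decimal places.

Finishing within 30 packets ⇔ at least 3 successes in the first 30. With X ~ Binomial(30, 0.10), P(Y ≤ 30) = 1 − P(X ≤ 2).
  k=0: C(30,0)·0.10^0·0.90^30 = 0.042391
  k=1: C(30,1)·0.10^1·0.90^29 = 0.141304
  k=2: C(30,2)·0.10^2·0.90^28 = 0.227656
1 − 0.411351 = 0.588649

0.5886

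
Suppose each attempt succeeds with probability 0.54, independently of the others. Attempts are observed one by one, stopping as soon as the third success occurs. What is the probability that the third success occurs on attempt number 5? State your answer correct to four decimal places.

Y = trial on which the third success occurs; negative binomial, r=3, p=0.54.
P(Y=5) = C(4,2) · p^3 · (1−p)^2
= 6 · 0.15746 · 0.2116 = 0.199916

0.1999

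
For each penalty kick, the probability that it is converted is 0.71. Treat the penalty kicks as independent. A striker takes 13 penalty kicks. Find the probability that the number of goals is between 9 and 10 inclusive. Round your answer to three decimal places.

X ~ Binomial(13, 0.71); P(9 ≤ X ≤ 10) = Σ C(13,k) p^k (1−p)^(13−k) over k:
  k=9: C(13,9)·0.71^9·0.29^4 = 0.23186
  k=10: C(13,10)·0.71^10·0.29^3 = 0.22706
Total = 0.45892

0.459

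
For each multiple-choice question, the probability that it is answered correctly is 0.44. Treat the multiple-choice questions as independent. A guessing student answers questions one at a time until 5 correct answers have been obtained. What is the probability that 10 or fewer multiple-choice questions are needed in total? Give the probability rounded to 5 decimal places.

Finishing within 10 multiple-choice questions ⇔ at least 5 successes in the first 10. With X ~ Binomial(10, 0.44), P(Y ≤ 10) = 1 − P(X ≤ 4).
  k=0: C(10,0)·0.44^0·0.56^10 = 0.0030331
  k=1: C(10,1)·0.44^1·0.56^9 = 0.0238311
  k=2: C(10,2)·0.44^2·0.56^8 = 0.0842601
  k=3: C(10,3)·0.44^3·0.56^7 = 0.1765450
  k=4: C(10,4)·0.44^4·0.56^6 = 0.2427494
1 − 0.5304187 = 0.4695813

0.46958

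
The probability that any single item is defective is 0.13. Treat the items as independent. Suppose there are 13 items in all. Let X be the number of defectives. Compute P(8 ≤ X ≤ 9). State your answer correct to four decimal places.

0.0001

X ~ Binomial(13, 0.13); P(8 ≤ X ≤ 9) = Σ C(13,k) p^k (1−p)^(13−k) over k:
  k=8: C(13,8)·0.13^8·0.87^5 = 0.000052
  k=9: C(13,9)·0.13^9·0.87^4 = 0.000004
Total = 0.000057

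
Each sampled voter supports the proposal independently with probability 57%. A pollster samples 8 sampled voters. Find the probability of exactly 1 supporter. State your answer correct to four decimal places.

0.0124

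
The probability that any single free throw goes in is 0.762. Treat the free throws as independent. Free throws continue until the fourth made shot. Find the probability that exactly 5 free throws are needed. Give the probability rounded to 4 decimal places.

Y = trial on which the fourth success occurs; negative binomial, r=4, p=0.762.
P(Y=5) = C(4,3) · p^4 · (1−p)^1
= 4 · 0.33715 · 0.238 = 0.320964

0.3210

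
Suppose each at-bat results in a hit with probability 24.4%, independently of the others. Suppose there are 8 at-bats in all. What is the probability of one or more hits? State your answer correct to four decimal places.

0.8933

P(at least one) = 1 − P(none) = 1 − (1 − 0.244)^8
= 1 − 0.106702 = 0.893298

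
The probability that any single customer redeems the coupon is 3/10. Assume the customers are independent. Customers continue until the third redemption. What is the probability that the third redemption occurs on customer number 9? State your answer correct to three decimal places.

Y = trial on which the third success occurs; negative binomial, r=3, p=0.30.
P(Y=9) = C(8,2) · p^3 · (1−p)^6
= 28 · 0.027 · 0.11765 = 0.08894

0.089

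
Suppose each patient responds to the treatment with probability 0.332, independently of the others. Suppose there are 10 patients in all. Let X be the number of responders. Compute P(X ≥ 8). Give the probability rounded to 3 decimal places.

0.003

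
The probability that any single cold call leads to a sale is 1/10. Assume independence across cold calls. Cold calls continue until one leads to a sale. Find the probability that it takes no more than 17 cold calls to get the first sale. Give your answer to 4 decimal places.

Y = number of cold calls to the first success; geometric, p = 0.10.
P(Y ≤ 17) = 1 − (1−p)^17 = 1 − 0.166772 = 0.833228

0.8332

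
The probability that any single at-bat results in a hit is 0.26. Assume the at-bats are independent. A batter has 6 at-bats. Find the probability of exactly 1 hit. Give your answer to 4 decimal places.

0.3462

X ~ Binomial(n=6, p=0.26).
P(X=1) = C(6,1) · p^1 · (1−p)^5
= 6 · 0.26 · 0.2219 = 0.346165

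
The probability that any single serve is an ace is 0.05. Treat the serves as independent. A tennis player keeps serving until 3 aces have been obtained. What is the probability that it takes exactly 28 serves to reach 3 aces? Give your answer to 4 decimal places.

0.0122

Y = trial on which the third success occurs; negative binomial, r=3, p=0.05.
P(Y=28) = C(27,2) · p^3 · (1−p)^25
= 351 · 0.000125 · 0.27739 = 0.012170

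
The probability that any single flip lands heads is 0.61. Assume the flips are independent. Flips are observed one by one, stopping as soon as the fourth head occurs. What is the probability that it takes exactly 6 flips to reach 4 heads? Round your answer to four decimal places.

Y = trial on which the fourth success occurs; negative binomial, r=4, p=0.61.
P(Y=6) = C(5,3) · p^4 · (1−p)^2
= 10 · 0.13846 · 0.1521 = 0.210595

0.2106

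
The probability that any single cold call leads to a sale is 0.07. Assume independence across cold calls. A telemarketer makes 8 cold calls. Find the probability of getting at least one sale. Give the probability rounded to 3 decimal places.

0.440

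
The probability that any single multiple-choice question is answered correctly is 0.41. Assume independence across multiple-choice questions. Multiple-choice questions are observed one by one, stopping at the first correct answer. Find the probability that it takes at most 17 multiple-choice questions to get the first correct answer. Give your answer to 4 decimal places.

0.9999

Y = number of multiple-choice questions to the first success; geometric, p = 0.41.
P(Y ≤ 17) = 1 − (1−p)^17 = 1 − 0.000127 = 0.999873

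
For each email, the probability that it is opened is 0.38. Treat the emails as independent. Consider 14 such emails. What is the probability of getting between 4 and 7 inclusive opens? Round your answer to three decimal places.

0.726

X ~ Binomial(14, 0.38); P(4 ≤ X ≤ 7) = Σ C(14,k) p^k (1−p)^(14−k) over k:
  k=4: C(14,4)·0.38^4·0.62^10 = 0.17518
  k=5: C(14,5)·0.38^5·0.62^9 = 0.21474
  k=6: C(14,6)·0.38^6·0.62^8 = 0.19742
  k=7: C(14,7)·0.38^7·0.62^7 = 0.13828
Total = 0.72562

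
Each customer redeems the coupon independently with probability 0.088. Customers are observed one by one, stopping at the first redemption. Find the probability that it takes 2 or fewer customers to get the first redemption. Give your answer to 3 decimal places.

Y = number of customers to the first success; geometric, p = 0.088.
P(Y ≤ 2) = 1 − (1−p)^2 = 1 − 0.83174 = 0.16826

0.168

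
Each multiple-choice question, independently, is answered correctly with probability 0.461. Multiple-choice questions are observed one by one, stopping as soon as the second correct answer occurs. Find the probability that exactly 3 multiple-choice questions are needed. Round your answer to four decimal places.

0.2291

Y = trial on which the second success occurs; negative binomial, r=2, p=0.461.
P(Y=3) = C(2,1) · p^2 · (1−p)^1
= 2 · 0.21252 · 0.539 = 0.229098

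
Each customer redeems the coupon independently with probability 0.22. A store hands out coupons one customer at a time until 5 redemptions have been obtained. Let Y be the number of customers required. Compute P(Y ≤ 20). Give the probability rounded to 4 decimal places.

0.4580

Finishing within 20 customers ⇔ at least 5 successes in the first 20. With X ~ Binomial(20, 0.22), P(Y ≤ 20) = 1 − P(X ≤ 4).
  k=0: C(20,0)·0.22^0·0.78^20 = 0.006949
  k=1: C(20,1)·0.22^1·0.78^19 = 0.039197
  k=2: C(20,2)·0.22^2·0.78^18 = 0.105027
  k=3: C(20,3)·0.22^3·0.78^17 = 0.177738
  k=4: C(20,4)·0.22^4·0.78^16 = 0.213058
1 − 0.541969 = 0.458031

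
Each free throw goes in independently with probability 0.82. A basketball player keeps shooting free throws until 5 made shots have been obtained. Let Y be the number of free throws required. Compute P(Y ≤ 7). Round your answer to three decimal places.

Finishing within 7 free throws ⇔ at least 5 successes in the first 7. With X ~ Binomial(7, 0.82), P(Y ≤ 7) = 1 − P(X ≤ 4).
  k=0: C(7,0)·0.82^0·0.18^7 = 0.00001
  k=1: C(7,1)·0.82^1·0.18^6 = 0.00020
  k=2: C(7,2)·0.82^2·0.18^5 = 0.00267
  k=3: C(7,3)·0.82^3·0.18^4 = 0.02026
  k=4: C(7,4)·0.82^4·0.18^3 = 0.09229
1 − 0.11541 = 0.88459

0.885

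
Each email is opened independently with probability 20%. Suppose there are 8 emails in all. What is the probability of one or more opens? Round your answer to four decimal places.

0.8322

P(at least one) = 1 − P(none) = 1 − (1 − 0.20)^8
= 1 − 0.167772 = 0.832228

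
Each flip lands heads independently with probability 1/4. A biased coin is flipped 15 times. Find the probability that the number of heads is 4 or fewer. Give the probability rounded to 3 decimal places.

0.686

X ~ Binomial(15, 0.25); P(X ≤ 4) = Σ C(15,k) p^k (1−p)^(15−k) over k:
  k=0: C(15,0)·0.25^0·0.75^15 = 0.01336
  k=1: C(15,1)·0.25^1·0.75^14 = 0.06682
  k=2: C(15,2)·0.25^2·0.75^13 = 0.15591
  k=3: C(15,3)·0.25^3·0.75^12 = 0.22520
  k=4: C(15,4)·0.25^4·0.75^11 = 0.22520
Total = 0.68649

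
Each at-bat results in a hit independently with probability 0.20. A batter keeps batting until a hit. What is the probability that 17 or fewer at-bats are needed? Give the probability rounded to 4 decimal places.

Y = number of at-bats to the first success; geometric, p = 0.20.
P(Y ≤ 17) = 1 − (1−p)^17 = 1 − 0.022518 = 0.977482

0.9775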